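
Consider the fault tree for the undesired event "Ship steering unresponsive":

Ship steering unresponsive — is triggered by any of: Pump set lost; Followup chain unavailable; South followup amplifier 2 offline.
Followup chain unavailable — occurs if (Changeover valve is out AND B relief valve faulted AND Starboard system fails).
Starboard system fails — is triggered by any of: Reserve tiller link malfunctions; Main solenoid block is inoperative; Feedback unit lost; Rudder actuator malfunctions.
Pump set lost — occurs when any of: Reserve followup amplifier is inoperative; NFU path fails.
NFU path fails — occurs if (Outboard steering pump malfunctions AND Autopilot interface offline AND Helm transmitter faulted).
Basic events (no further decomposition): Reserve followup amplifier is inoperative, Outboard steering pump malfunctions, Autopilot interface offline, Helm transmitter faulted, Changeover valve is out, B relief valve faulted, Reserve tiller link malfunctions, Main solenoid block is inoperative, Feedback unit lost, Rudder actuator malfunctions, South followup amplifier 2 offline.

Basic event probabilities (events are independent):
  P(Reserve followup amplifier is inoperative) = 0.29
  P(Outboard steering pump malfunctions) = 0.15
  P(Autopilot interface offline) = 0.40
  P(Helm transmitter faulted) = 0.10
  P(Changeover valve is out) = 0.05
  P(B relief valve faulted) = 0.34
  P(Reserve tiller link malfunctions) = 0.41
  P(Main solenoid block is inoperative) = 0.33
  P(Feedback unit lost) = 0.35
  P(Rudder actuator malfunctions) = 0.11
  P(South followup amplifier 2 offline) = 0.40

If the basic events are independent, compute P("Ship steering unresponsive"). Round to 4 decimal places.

P(NFU path fails) [AND] = 0.15 × 0.40 × 0.10 = 0.006000
P(Pump set lost) [OR] = 1 − (1−0.29) × (1−0.006000) = 0.294260
P(Starboard system fails) [OR] = 1 − (1−0.41) × (1−0.33) × (1−0.35) × (1−0.11) = 0.771319
P(Followup chain unavailable) [AND] = 0.05 × 0.34 × 0.771319 = 0.013112
P(Ship steering unresponsive) [OR] = 1 − (1−0.294260) × (1−0.013112) × (1−0.40) = 0.582108
Rounded to 4 decimal places: P(Ship steering unresponsive) ≈ 0.5821.

0.5821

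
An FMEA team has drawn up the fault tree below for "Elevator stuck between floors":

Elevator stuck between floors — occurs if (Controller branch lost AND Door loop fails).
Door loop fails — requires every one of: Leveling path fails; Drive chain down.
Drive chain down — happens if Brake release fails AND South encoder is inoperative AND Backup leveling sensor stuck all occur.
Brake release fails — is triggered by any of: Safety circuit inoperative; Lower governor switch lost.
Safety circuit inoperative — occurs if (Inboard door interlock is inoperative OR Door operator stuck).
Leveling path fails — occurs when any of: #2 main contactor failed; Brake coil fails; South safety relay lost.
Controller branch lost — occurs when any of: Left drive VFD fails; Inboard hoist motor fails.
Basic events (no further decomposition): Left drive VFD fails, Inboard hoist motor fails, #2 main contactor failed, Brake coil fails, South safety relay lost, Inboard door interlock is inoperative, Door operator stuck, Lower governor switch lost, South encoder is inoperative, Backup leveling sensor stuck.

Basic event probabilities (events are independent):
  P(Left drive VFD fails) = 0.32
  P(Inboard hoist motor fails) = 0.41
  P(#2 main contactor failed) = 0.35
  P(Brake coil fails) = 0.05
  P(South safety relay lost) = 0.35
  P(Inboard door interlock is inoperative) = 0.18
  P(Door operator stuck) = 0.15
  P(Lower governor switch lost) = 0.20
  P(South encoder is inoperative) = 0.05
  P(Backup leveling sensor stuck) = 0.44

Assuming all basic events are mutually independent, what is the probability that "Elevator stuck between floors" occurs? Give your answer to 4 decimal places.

0.0035

P(Controller branch lost) [OR] = 1 − (1−0.32) × (1−0.41) = 0.598800
P(Leveling path fails) [OR] = 1 − (1−0.35) × (1−0.05) × (1−0.35) = 0.598625
P(Safety circuit inoperative) [OR] = 1 − (1−0.18) × (1−0.15) = 0.303000
P(Brake release fails) [OR] = 1 − (1−0.303000) × (1−0.20) = 0.442400
P(Drive chain down) [AND] = 0.442400 × 0.05 × 0.44 = 0.009733
P(Door loop fails) [AND] = 0.598625 × 0.009733 = 0.005826
P(Elevator stuck between floors) [AND] = 0.598800 × 0.005826 = 0.003489
Rounded to 4 decimal places: P(Elevator stuck between floors) ≈ 0.0035.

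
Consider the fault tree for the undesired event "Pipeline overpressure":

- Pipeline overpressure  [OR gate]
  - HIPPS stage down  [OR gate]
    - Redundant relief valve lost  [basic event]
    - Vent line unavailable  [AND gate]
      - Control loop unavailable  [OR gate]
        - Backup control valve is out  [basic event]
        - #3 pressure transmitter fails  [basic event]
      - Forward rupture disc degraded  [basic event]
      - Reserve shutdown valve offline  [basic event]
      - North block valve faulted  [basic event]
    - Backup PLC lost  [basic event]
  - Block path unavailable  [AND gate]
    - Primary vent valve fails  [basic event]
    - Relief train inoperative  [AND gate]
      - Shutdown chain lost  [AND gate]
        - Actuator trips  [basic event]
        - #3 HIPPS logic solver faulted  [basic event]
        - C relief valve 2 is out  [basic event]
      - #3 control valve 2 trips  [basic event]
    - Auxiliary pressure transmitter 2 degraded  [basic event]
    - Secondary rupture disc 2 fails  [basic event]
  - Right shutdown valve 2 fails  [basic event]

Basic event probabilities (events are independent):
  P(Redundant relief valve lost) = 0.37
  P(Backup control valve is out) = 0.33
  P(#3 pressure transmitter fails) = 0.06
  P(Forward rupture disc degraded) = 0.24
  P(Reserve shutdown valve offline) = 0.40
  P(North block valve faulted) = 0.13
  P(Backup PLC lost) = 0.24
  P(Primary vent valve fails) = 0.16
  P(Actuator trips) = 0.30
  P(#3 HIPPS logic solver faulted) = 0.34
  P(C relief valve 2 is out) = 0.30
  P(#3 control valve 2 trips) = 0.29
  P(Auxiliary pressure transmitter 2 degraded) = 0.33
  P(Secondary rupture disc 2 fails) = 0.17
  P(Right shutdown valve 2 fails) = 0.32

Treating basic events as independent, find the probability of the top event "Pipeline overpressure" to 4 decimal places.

0.6759

P(Control loop unavailable) [OR] = 1 − (1−0.33) × (1−0.06) = 0.370200
P(Vent line unavailable) [AND] = 0.370200 × 0.24 × 0.40 × 0.13 = 0.004620
P(HIPPS stage down) [OR] = 1 − (1−0.37) × (1−0.004620) × (1−0.24) = 0.523412
P(Shutdown chain lost) [AND] = 0.30 × 0.34 × 0.30 = 0.030600
P(Relief train inoperative) [AND] = 0.030600 × 0.29 = 0.008874
P(Block path unavailable) [AND] = 0.16 × 0.008874 × 0.33 × 0.17 = 0.000080
P(Pipeline overpressure) [OR] = 1 − (1−0.523412) × (1−0.000080) × (1−0.32) = 0.675946
Rounded to 4 decimal places: P(Pipeline overpressure) ≈ 0.6759.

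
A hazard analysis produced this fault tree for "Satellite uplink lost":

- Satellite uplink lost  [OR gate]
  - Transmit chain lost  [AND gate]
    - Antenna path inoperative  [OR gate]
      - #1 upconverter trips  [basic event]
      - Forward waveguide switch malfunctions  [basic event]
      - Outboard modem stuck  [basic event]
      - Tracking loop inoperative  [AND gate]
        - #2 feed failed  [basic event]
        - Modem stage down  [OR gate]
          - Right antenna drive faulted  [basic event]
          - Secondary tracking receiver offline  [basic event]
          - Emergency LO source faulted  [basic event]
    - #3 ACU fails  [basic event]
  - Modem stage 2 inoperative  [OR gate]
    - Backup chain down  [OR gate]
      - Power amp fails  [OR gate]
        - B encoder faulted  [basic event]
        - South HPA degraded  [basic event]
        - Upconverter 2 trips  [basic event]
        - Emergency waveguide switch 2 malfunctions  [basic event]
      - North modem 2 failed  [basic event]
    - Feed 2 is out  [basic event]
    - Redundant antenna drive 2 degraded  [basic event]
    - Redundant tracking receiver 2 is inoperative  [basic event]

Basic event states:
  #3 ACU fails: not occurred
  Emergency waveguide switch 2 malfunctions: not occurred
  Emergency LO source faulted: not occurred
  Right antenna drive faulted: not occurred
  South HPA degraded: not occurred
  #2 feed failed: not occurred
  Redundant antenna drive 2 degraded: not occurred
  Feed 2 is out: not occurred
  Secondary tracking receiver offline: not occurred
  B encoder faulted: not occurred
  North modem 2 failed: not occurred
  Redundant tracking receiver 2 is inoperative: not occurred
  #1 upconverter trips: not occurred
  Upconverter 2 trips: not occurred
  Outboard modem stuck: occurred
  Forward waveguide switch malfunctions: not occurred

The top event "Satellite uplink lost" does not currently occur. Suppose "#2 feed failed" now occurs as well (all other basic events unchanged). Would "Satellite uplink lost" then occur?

No

Counterfactual: set "#2 feed failed" to occurred.
Modem stage down [OR]: Right antenna drive faulted=not, Secondary tracking receiver offline=not, Emergency LO source faulted=not → no input occurs → does not occur.
Tracking loop inoperative [AND]: #2 feed failed=occurs, Modem stage down=not → not all inputs occur → does not occur.
Antenna path inoperative [OR]: #1 upconverter trips=not, Forward waveguide switch malfunctions=not, Outboard modem stuck=occurs, Tracking loop inoperative=not → at least one input occurs → occurs.
Transmit chain lost [AND]: Antenna path inoperative=occurs, #3 ACU fails=not → not all inputs occur → does not occur.
Power amp fails [OR]: B encoder faulted=not, South HPA degraded=not, Upconverter 2 trips=not, Emergency waveguide switch 2 malfunctions=not → no input occurs → does not occur.
Backup chain down [OR]: Power amp fails=not, North modem 2 failed=not → no input occurs → does not occur.
Modem stage 2 inoperative [OR]: Backup chain down=not, Feed 2 is out=not, Redundant antenna drive 2 degraded=not, Redundant tracking receiver 2 is inoperative=not → no input occurs → does not occur.
Satellite uplink lost [OR]: Transmit chain lost=not, Modem stage 2 inoperative=not → no input occurs → does not occur.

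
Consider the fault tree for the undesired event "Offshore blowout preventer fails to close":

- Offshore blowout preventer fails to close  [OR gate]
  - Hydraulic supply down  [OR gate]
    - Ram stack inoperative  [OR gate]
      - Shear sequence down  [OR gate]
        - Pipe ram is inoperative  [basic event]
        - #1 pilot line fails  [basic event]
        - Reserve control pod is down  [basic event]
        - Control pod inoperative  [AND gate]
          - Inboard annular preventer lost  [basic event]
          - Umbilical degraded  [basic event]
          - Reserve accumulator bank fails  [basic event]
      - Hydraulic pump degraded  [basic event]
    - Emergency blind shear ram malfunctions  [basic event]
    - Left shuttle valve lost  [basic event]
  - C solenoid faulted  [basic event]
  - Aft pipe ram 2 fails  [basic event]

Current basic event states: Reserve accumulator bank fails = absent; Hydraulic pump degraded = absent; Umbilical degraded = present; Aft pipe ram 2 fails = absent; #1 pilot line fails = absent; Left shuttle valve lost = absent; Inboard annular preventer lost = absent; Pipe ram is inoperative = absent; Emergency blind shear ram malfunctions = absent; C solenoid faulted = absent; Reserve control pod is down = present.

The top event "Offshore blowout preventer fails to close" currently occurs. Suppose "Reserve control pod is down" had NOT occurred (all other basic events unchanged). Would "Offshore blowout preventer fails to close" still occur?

Counterfactual: set "Reserve control pod is down" to not occurred.
Control pod inoperative [AND]: Inboard annular preventer lost=not, Umbilical degraded=occurs, Reserve accumulator bank fails=not → not all inputs occur → does not occur.
Shear sequence down [OR]: Pipe ram is inoperative=not, #1 pilot line fails=not, Reserve control pod is down=not, Control pod inoperative=not → no input occurs → does not occur.
Ram stack inoperative [OR]: Shear sequence down=not, Hydraulic pump degraded=not → no input occurs → does not occur.
Hydraulic supply down [OR]: Ram stack inoperative=not, Emergency blind shear ram malfunctions=not, Left shuttle valve lost=not → no input occurs → does not occur.
Offshore blowout preventer fails to close [OR]: Hydraulic supply down=not, C solenoid faulted=not, Aft pipe ram 2 fails=not → no input occurs → does not occur.

No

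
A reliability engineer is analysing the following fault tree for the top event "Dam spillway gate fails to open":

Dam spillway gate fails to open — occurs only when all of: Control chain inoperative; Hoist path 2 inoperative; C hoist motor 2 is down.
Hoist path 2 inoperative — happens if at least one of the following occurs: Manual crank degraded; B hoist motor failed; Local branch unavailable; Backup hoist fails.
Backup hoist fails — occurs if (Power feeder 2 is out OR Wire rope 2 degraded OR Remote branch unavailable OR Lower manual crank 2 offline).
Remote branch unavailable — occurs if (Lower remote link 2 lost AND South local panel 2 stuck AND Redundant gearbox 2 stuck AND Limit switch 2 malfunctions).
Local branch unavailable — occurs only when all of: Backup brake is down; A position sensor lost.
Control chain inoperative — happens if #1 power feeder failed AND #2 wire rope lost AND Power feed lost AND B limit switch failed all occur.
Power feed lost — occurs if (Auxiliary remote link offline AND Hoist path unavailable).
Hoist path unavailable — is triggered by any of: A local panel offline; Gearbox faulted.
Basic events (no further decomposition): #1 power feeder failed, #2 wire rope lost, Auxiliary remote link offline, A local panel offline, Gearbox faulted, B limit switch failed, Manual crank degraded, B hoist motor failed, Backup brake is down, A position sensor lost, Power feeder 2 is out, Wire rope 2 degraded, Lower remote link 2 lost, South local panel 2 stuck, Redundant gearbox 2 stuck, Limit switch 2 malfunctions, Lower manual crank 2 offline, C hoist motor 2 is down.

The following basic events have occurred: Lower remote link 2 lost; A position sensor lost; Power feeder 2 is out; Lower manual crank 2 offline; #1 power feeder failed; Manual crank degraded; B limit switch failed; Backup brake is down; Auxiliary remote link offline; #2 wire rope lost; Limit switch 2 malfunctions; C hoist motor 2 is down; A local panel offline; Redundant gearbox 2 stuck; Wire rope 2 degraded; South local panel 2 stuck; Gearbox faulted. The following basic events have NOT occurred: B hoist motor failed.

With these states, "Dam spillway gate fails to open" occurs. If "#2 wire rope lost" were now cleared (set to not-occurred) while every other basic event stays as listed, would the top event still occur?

No

Counterfactual: set "#2 wire rope lost" to not occurred.
Hoist path unavailable [OR]: A local panel offline=occurs, Gearbox faulted=occurs → at least one input occurs → occurs.
Power feed lost [AND]: Auxiliary remote link offline=occurs, Hoist path unavailable=occurs → all inputs occur → occurs.
Control chain inoperative [AND]: #1 power feeder failed=occurs, #2 wire rope lost=not, Power feed lost=occurs, B limit switch failed=occurs → not all inputs occur → does not occur.
Local branch unavailable [AND]: Backup brake is down=occurs, A position sensor lost=occurs → all inputs occur → occurs.
Remote branch unavailable [AND]: Lower remote link 2 lost=occurs, South local panel 2 stuck=occurs, Redundant gearbox 2 stuck=occurs, Limit switch 2 malfunctions=occurs → all inputs occur → occurs.
Backup hoist fails [OR]: Power feeder 2 is out=occurs, Wire rope 2 degraded=occurs, Remote branch unavailable=occurs, Lower manual crank 2 offline=occurs → at least one input occurs → occurs.
Hoist path 2 inoperative [OR]: Manual crank degraded=occurs, B hoist motor failed=not, Local branch unavailable=occurs, Backup hoist fails=occurs → at least one input occurs → occurs.
Dam spillway gate fails to open [AND]: Control chain inoperative=not, Hoist path 2 inoperative=occurs, C hoist motor 2 is down=occurs → not all inputs occur → does not occur.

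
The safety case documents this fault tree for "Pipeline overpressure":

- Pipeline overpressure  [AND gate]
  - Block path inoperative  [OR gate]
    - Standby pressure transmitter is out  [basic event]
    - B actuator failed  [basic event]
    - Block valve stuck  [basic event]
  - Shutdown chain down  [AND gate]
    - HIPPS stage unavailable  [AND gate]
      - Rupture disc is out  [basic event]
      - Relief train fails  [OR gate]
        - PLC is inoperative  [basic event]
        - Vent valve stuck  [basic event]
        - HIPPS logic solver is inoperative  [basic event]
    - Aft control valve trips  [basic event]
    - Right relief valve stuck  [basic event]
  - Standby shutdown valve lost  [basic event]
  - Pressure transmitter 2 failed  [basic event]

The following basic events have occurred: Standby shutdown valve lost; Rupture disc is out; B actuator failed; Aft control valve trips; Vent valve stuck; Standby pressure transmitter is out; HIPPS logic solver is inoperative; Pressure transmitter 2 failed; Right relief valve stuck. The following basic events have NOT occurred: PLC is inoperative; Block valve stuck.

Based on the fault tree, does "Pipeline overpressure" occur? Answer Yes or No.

Yes

Block path inoperative [OR]: Standby pressure transmitter is out=occurs, B actuator failed=occurs, Block valve stuck=not → at least one input occurs → occurs.
Relief train fails [OR]: PLC is inoperative=not, Vent valve stuck=occurs, HIPPS logic solver is inoperative=occurs → at least one input occurs → occurs.
HIPPS stage unavailable [AND]: Rupture disc is out=occurs, Relief train fails=occurs → all inputs occur → occurs.
Shutdown chain down [AND]: HIPPS stage unavailable=occurs, Aft control valve trips=occurs, Right relief valve stuck=occurs → all inputs occur → occurs.
Pipeline overpressure [AND]: Block path inoperative=occurs, Shutdown chain down=occurs, Standby shutdown valve lost=occurs, Pressure transmitter 2 failed=occurs → all inputs occur → occurs.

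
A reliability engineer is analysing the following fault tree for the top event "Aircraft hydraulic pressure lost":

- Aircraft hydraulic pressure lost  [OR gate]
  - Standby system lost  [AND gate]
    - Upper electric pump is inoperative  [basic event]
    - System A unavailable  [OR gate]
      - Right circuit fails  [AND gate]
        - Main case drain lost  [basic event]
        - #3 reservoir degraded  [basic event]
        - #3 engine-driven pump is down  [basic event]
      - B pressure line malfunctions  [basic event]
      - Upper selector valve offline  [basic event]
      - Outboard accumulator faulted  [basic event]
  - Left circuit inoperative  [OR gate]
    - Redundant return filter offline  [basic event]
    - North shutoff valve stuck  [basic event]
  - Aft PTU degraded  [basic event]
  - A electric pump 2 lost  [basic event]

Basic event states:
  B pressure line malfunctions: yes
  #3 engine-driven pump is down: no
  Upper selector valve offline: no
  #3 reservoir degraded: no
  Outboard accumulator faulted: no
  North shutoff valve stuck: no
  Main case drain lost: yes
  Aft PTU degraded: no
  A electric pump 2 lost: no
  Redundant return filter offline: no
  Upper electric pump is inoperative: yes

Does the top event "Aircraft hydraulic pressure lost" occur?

Right circuit fails [AND]: Main case drain lost=occurs, #3 reservoir degraded=not, #3 engine-driven pump is down=not → not all inputs occur → does not occur.
System A unavailable [OR]: Right circuit fails=not, B pressure line malfunctions=occurs, Upper selector valve offline=not, Outboard accumulator faulted=not → at least one input occurs → occurs.
Standby system lost [AND]: Upper electric pump is inoperative=occurs, System A unavailable=occurs → all inputs occur → occurs.
Left circuit inoperative [OR]: Redundant return filter offline=not, North shutoff valve stuck=not → no input occurs → does not occur.
Aircraft hydraulic pressure lost [OR]: Standby system lost=occurs, Left circuit inoperative=not, Aft PTU degraded=not, A electric pump 2 lost=not → at least one input occurs → occurs.

Yes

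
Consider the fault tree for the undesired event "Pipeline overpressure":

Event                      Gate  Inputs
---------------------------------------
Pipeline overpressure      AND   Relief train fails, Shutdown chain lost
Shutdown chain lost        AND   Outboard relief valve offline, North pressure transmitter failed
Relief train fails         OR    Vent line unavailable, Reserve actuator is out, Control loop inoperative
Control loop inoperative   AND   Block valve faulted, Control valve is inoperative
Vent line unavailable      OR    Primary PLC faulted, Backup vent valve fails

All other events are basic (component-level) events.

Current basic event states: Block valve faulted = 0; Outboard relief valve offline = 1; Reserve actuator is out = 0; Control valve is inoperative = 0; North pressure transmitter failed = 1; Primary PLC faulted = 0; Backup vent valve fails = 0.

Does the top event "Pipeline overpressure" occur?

No

Vent line unavailable [OR]: Primary PLC faulted=not, Backup vent valve fails=not → no input occurs → does not occur.
Control loop inoperative [AND]: Block valve faulted=not, Control valve is inoperative=not → not all inputs occur → does not occur.
Relief train fails [OR]: Vent line unavailable=not, Reserve actuator is out=not, Control loop inoperative=not → no input occurs → does not occur.
Shutdown chain lost [AND]: Outboard relief valve offline=occurs, North pressure transmitter failed=occurs → all inputs occur → occurs.
Pipeline overpressure [AND]: Relief train fails=not, Shutdown chain lost=occurs → not all inputs occur → does not occur.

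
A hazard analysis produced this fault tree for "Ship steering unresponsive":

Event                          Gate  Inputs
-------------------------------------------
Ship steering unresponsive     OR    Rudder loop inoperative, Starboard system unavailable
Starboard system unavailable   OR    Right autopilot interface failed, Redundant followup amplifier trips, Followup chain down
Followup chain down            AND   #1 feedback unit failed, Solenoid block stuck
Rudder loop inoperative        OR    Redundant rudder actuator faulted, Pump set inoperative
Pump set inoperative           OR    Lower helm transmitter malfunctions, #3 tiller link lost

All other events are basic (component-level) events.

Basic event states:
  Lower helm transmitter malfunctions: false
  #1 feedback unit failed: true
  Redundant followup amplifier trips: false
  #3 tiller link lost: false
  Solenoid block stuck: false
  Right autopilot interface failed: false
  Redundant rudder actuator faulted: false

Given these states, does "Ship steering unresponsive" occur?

Pump set inoperative [OR]: Lower helm transmitter malfunctions=not, #3 tiller link lost=not → no input occurs → does not occur.
Rudder loop inoperative [OR]: Redundant rudder actuator faulted=not, Pump set inoperative=not → no input occurs → does not occur.
Followup chain down [AND]: #1 feedback unit failed=occurs, Solenoid block stuck=not → not all inputs occur → does not occur.
Starboard system unavailable [OR]: Right autopilot interface failed=not, Redundant followup amplifier trips=not, Followup chain down=not → no input occurs → does not occur.
Ship steering unresponsive [OR]: Rudder loop inoperative=not, Starboard system unavailable=not → no input occurs → does not occur.

No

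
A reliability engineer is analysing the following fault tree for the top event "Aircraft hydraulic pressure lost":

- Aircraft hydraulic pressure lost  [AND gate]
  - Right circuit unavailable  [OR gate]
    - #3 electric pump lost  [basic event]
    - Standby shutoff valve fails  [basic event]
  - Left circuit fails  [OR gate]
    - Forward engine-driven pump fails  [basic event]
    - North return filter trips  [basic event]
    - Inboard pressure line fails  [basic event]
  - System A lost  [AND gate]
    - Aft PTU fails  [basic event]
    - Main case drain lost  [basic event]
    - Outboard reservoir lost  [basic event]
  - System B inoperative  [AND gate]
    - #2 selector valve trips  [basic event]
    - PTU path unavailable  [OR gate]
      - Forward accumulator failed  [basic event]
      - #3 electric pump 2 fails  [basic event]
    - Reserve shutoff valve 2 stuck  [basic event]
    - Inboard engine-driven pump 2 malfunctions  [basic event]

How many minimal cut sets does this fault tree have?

Right circuit unavailable [OR]: union of children's cut sets → 2 cut set(s).
Left circuit fails [OR]: union of children's cut sets → 3 cut set(s).
System A lost [AND]: one cut set from each child combined → 1 × 1 × 1 = 1 cut set(s).
PTU path unavailable [OR]: union of children's cut sets → 2 cut set(s).
System B inoperative [AND]: one cut set from each child combined → 1 × 2 × 1 × 1 = 2 cut set(s).
Aircraft hydraulic pressure lost [AND]: one cut set from each child combined → 2 × 3 × 1 × 2 = 12 cut set(s).

12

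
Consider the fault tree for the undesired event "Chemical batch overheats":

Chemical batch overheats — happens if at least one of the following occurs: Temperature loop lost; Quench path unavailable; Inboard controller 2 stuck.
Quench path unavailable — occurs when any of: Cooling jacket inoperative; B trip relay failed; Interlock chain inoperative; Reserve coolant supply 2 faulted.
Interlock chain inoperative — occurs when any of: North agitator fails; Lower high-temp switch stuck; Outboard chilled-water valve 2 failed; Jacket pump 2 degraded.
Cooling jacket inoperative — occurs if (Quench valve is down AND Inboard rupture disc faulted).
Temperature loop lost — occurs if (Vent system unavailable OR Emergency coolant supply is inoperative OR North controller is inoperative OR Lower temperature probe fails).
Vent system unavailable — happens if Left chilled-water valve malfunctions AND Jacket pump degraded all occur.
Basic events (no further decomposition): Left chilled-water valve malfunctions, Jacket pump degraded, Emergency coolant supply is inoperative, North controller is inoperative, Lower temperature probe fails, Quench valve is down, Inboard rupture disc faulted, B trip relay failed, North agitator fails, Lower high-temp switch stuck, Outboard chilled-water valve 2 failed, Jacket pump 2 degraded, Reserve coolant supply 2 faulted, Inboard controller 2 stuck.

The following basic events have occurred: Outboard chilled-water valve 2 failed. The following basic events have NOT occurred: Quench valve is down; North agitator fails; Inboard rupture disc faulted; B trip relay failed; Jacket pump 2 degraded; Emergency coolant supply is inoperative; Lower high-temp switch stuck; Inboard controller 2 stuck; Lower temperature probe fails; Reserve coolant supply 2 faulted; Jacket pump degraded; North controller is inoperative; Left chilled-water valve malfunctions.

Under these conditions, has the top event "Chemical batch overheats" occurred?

Vent system unavailable [AND]: Left chilled-water valve malfunctions=not, Jacket pump degraded=not → not all inputs occur → does not occur.
Temperature loop lost [OR]: Vent system unavailable=not, Emergency coolant supply is inoperative=not, North controller is inoperative=not, Lower temperature probe fails=not → no input occurs → does not occur.
Cooling jacket inoperative [AND]: Quench valve is down=not, Inboard rupture disc faulted=not → not all inputs occur → does not occur.
Interlock chain inoperative [OR]: North agitator fails=not, Lower high-temp switch stuck=not, Outboard chilled-water valve 2 failed=occurs, Jacket pump 2 degraded=not → at least one input occurs → occurs.
Quench path unavailable [OR]: Cooling jacket inoperative=not, B trip relay failed=not, Interlock chain inoperative=occurs, Reserve coolant supply 2 faulted=not → at least one input occurs → occurs.
Chemical batch overheats [OR]: Temperature loop lost=not, Quench path unavailable=occurs, Inboard controller 2 stuck=not → at least one input occurs → occurs.

Yes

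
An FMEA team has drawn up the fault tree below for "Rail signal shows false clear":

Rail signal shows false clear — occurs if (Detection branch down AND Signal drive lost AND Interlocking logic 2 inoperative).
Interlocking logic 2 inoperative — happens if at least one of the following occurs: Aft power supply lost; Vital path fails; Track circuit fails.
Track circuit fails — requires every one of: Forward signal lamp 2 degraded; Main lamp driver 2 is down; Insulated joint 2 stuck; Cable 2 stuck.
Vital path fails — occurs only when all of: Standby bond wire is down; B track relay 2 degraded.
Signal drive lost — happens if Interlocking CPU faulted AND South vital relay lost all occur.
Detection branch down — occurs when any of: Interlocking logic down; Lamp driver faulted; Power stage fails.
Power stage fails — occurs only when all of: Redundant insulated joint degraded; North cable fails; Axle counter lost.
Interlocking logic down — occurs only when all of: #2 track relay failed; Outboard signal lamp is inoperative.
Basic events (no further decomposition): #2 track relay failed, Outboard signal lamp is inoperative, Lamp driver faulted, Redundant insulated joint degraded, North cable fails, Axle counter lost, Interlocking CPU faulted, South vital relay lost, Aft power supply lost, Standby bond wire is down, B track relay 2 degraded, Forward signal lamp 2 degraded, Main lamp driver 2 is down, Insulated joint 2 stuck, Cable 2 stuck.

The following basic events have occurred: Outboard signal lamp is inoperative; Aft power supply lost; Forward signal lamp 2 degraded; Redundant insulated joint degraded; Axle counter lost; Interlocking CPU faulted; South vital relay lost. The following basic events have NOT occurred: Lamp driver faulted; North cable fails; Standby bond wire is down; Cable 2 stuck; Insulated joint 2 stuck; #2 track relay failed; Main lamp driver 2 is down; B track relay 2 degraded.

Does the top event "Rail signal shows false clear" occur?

No

Interlocking logic down [AND]: #2 track relay failed=not, Outboard signal lamp is inoperative=occurs → not all inputs occur → does not occur.
Power stage fails [AND]: Redundant insulated joint degraded=occurs, North cable fails=not, Axle counter lost=occurs → not all inputs occur → does not occur.
Detection branch down [OR]: Interlocking logic down=not, Lamp driver faulted=not, Power stage fails=not → no input occurs → does not occur.
Signal drive lost [AND]: Interlocking CPU faulted=occurs, South vital relay lost=occurs → all inputs occur → occurs.
Vital path fails [AND]: Standby bond wire is down=not, B track relay 2 degraded=not → not all inputs occur → does not occur.
Track circuit fails [AND]: Forward signal lamp 2 degraded=occurs, Main lamp driver 2 is down=not, Insulated joint 2 stuck=not, Cable 2 stuck=not → not all inputs occur → does not occur.
Interlocking logic 2 inoperative [OR]: Aft power supply lost=occurs, Vital path fails=not, Track circuit fails=not → at least one input occurs → occurs.
Rail signal shows false clear [AND]: Detection branch down=not, Signal drive lost=occurs, Interlocking logic 2 inoperative=occurs → not all inputs occur → does not occur.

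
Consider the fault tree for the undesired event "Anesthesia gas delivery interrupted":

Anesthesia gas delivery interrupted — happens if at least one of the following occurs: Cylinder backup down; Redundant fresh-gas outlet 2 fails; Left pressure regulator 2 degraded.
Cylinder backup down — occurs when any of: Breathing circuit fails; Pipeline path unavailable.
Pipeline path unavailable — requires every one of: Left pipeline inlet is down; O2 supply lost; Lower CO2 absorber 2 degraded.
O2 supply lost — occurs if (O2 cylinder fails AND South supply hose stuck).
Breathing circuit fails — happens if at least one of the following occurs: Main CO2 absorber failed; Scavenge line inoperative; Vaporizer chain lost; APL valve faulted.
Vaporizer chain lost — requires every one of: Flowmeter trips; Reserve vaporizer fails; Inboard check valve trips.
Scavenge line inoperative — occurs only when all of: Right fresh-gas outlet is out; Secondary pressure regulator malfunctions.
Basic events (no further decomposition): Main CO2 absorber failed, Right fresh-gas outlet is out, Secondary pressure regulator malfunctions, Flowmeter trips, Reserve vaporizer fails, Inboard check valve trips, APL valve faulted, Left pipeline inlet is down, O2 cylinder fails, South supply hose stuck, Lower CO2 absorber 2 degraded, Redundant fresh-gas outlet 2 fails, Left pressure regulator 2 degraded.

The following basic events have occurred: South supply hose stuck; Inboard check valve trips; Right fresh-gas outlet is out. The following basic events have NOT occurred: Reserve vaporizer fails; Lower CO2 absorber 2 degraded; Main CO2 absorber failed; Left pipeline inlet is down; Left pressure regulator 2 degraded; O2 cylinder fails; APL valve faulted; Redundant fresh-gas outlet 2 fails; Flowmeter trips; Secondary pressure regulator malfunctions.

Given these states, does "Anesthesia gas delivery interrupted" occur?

No

Scavenge line inoperative [AND]: Right fresh-gas outlet is out=occurs, Secondary pressure regulator malfunctions=not → not all inputs occur → does not occur.
Vaporizer chain lost [AND]: Flowmeter trips=not, Reserve vaporizer fails=not, Inboard check valve trips=occurs → not all inputs occur → does not occur.
Breathing circuit fails [OR]: Main CO2 absorber failed=not, Scavenge line inoperative=not, Vaporizer chain lost=not, APL valve faulted=not → no input occurs → does not occur.
O2 supply lost [AND]: O2 cylinder fails=not, South supply hose stuck=occurs → not all inputs occur → does not occur.
Pipeline path unavailable [AND]: Left pipeline inlet is down=not, O2 supply lost=not, Lower CO2 absorber 2 degraded=not → not all inputs occur → does not occur.
Cylinder backup down [OR]: Breathing circuit fails=not, Pipeline path unavailable=not → no input occurs → does not occur.
Anesthesia gas delivery interrupted [OR]: Cylinder backup down=not, Redundant fresh-gas outlet 2 fails=not, Left pressure regulator 2 degraded=not → no input occurs → does not occur.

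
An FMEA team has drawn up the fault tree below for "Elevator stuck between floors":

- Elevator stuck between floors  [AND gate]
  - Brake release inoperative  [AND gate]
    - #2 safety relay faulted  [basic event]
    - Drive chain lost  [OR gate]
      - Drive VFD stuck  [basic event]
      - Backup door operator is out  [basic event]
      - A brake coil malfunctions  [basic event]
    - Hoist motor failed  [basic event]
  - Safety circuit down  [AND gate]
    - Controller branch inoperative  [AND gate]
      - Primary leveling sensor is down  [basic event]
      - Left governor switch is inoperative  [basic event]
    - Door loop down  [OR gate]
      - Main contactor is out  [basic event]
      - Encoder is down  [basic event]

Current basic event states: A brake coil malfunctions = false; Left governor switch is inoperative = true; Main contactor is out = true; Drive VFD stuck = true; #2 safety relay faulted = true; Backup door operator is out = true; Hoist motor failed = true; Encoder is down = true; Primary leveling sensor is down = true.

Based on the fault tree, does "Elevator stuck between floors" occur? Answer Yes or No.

Yes

Drive chain lost [OR]: Drive VFD stuck=occurs, Backup door operator is out=occurs, A brake coil malfunctions=not → at least one input occurs → occurs.
Brake release inoperative [AND]: #2 safety relay faulted=occurs, Drive chain lost=occurs, Hoist motor failed=occurs → all inputs occur → occurs.
Controller branch inoperative [AND]: Primary leveling sensor is down=occurs, Left governor switch is inoperative=occurs → all inputs occur → occurs.
Door loop down [OR]: Main contactor is out=occurs, Encoder is down=occurs → at least one input occurs → occurs.
Safety circuit down [AND]: Controller branch inoperative=occurs, Door loop down=occurs → all inputs occur → occurs.
Elevator stuck between floors [AND]: Brake release inoperative=occurs, Safety circuit down=occurs → all inputs occur → occurs.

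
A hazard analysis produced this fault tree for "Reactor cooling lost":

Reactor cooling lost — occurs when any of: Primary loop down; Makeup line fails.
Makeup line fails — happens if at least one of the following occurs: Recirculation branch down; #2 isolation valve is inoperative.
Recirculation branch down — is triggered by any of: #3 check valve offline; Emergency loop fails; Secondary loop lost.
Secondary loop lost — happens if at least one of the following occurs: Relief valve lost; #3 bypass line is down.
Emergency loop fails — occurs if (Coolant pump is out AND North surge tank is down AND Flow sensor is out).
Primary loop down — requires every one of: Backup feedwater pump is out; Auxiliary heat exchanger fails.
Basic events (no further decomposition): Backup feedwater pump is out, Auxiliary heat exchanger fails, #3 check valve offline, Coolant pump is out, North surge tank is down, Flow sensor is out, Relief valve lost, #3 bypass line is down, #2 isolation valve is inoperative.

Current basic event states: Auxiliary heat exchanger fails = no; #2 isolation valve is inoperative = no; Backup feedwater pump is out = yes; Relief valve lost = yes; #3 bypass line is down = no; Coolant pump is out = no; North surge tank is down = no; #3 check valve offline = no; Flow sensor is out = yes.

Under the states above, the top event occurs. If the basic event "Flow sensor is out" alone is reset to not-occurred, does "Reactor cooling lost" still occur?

Counterfactual: set "Flow sensor is out" to not occurred.
Primary loop down [AND]: Backup feedwater pump is out=occurs, Auxiliary heat exchanger fails=not → not all inputs occur → does not occur.
Emergency loop fails [AND]: Coolant pump is out=not, North surge tank is down=not, Flow sensor is out=not → not all inputs occur → does not occur.
Secondary loop lost [OR]: Relief valve lost=occurs, #3 bypass line is down=not → at least one input occurs → occurs.
Recirculation branch down [OR]: #3 check valve offline=not, Emergency loop fails=not, Secondary loop lost=occurs → at least one input occurs → occurs.
Makeup line fails [OR]: Recirculation branch down=occurs, #2 isolation valve is inoperative=not → at least one input occurs → occurs.
Reactor cooling lost [OR]: Primary loop down=not, Makeup line fails=occurs → at least one input occurs → occurs.

Yes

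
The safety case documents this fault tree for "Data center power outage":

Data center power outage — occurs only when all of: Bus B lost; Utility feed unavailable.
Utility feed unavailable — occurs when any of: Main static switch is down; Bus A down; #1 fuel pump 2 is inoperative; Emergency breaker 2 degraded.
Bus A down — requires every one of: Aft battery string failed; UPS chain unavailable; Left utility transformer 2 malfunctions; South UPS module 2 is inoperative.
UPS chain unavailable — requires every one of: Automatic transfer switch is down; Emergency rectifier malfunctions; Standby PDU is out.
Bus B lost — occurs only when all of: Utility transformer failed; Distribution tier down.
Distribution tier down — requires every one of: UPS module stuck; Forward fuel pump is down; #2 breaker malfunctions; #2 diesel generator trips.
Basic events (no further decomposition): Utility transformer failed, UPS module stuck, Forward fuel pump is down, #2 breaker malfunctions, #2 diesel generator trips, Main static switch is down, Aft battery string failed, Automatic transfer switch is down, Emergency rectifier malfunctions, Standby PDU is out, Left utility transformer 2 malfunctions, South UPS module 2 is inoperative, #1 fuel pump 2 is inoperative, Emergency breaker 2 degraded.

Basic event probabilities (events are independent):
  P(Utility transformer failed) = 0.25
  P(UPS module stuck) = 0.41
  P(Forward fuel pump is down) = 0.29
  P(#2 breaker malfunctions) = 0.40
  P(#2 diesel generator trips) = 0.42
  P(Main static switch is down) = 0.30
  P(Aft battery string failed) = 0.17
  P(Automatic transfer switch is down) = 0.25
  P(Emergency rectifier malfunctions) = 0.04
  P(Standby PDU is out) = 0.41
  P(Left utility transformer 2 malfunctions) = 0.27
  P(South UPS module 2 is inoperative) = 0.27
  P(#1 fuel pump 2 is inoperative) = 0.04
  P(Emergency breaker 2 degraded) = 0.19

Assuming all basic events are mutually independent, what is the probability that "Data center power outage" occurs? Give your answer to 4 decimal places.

0.0023

P(Distribution tier down) [AND] = 0.41 × 0.29 × 0.40 × 0.42 = 0.019975
P(Bus B lost) [AND] = 0.25 × 0.019975 = 0.004994
P(UPS chain unavailable) [AND] = 0.25 × 0.04 × 0.41 = 0.004100
P(Bus A down) [AND] = 0.17 × 0.004100 × 0.27 × 0.27 = 0.000051
P(Utility feed unavailable) [OR] = 1 − (1−0.30) × (1−0.000051) × (1−0.04) × (1−0.19) = 0.455708
P(Data center power outage) [AND] = 0.004994 × 0.455708 = 0.002276
Rounded to 4 decimal places: P(Data center power outage) ≈ 0.0023.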